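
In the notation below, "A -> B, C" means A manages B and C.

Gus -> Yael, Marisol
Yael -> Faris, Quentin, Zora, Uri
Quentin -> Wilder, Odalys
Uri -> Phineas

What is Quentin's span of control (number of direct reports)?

Quentin directly manages Wilder, Odalys. That is 2 direct reports.

2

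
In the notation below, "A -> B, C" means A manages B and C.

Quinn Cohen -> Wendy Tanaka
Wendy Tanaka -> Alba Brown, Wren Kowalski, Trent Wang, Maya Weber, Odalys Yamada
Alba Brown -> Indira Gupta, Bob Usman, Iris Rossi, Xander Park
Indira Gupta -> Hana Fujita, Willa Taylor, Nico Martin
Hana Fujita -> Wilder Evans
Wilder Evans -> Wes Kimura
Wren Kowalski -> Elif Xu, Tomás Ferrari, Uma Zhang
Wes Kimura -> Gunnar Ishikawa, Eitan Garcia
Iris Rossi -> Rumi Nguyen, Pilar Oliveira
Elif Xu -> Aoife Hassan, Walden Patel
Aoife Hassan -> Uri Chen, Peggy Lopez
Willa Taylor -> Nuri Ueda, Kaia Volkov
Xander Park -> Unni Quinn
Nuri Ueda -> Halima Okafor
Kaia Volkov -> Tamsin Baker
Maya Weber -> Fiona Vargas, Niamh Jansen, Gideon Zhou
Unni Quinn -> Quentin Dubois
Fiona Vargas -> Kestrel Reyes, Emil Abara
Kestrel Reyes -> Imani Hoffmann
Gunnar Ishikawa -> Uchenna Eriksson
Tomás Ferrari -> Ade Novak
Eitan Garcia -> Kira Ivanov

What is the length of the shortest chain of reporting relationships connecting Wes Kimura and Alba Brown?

Wes Kimura is in Alba Brown's organization: the chain from Wes Kimura up to Alba Brown is Wes Kimura → Wilder Evans → Hana Fujita → Indira Gupta → Alba Brown, which is 4 links.

4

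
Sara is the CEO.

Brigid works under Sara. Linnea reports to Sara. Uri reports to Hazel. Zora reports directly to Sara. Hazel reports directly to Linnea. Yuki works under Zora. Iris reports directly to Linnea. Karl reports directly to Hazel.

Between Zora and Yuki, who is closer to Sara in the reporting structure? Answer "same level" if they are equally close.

Zora is 1 level below Sara; Yuki is 2. Zora is higher.

Zora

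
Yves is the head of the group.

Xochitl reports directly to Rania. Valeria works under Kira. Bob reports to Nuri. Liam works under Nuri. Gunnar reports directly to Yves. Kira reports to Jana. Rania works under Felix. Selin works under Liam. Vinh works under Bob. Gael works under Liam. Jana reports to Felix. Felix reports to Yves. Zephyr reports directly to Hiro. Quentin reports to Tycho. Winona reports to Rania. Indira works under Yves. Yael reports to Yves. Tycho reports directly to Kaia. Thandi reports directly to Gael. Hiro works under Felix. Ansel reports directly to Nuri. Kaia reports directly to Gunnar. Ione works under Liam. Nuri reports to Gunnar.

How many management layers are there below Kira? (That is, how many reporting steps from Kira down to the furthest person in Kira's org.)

The longest chain under Kira runs Kira → Valeria, which is 1 level below Kira.

1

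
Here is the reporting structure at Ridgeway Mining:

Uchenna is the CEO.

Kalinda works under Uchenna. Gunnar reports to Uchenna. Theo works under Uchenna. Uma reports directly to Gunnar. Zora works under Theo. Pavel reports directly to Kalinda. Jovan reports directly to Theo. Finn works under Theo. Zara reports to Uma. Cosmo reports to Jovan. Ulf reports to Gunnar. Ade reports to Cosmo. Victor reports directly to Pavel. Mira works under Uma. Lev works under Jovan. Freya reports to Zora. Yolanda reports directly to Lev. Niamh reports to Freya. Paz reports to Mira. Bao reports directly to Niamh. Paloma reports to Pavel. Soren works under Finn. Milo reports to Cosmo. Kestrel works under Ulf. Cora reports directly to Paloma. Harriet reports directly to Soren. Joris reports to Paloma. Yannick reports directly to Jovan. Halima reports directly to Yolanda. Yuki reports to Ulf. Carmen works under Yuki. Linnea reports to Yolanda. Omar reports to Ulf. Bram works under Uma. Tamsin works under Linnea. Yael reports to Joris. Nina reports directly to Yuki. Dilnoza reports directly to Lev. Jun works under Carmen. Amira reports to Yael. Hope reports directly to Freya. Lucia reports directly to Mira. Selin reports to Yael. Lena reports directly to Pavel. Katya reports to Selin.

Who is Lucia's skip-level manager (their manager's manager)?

Lucia reports to Mira, and Mira reports to Uma. So Lucia's skip-level manager is Uma.

Uma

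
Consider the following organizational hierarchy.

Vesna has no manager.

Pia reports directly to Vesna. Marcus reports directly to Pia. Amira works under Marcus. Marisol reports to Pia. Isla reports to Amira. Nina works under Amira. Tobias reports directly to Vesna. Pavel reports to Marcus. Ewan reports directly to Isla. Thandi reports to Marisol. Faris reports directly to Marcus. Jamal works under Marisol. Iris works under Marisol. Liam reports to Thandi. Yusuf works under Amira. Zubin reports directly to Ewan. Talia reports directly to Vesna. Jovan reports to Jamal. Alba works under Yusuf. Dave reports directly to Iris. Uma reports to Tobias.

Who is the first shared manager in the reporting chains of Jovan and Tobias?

Jovan's chain of managers is Jamal, Marisol, Pia, Vesna. Tobias's chain of managers is Vesna. The first manager that appears in both chains is Vesna.

Vesna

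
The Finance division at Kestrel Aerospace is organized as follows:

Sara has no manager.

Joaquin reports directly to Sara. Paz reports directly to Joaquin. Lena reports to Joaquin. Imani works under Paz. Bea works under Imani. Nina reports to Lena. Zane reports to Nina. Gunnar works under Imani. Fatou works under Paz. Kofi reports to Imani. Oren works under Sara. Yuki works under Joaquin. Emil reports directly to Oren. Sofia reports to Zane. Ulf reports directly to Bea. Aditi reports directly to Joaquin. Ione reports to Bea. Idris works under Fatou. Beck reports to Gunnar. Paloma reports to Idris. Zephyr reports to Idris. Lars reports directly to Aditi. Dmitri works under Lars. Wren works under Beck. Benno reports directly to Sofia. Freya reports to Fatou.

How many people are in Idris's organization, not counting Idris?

2

Idris directly manages Paloma, Zephyr. Paloma has no reports. Zephyr has no reports. So Idris's organization is 2 direct reports plus everyone under them: 1 + 1 = 2.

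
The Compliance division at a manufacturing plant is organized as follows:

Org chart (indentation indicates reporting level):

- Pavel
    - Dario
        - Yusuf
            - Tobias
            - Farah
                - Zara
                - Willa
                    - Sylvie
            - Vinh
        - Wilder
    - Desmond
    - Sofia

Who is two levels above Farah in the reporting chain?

Dario

Farah reports to Yusuf, and Yusuf reports to Dario. So Farah's skip-level manager is Dario.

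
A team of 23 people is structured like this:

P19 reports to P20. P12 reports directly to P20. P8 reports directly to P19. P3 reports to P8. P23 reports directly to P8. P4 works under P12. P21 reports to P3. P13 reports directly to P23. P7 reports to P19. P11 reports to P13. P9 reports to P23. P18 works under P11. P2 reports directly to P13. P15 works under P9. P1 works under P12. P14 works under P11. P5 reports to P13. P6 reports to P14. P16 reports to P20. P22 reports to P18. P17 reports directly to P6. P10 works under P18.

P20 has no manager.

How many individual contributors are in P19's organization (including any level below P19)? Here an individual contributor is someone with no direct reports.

The people in P19's organization with no one reporting to them are P7, P15, P5, P2, P17, P10, P22, P21. That is 8.

8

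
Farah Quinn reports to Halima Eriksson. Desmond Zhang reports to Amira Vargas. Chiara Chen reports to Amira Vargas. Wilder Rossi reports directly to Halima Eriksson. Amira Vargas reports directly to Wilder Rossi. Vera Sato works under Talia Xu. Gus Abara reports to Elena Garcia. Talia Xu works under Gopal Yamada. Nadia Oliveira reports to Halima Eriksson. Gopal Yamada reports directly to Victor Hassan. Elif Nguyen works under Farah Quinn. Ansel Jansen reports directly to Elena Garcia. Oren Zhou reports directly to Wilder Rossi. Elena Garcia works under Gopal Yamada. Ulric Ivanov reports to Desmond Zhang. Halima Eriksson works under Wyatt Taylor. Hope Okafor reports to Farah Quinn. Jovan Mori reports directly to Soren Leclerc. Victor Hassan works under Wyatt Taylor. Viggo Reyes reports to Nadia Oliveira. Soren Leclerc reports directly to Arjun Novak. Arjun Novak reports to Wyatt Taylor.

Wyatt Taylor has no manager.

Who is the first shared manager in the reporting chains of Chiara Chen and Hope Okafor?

Halima Eriksson

Chiara Chen's chain of managers is Amira Vargas, Wilder Rossi, Halima Eriksson, Wyatt Taylor. Hope Okafor's chain of managers is Farah Quinn, Halima Eriksson, Wyatt Taylor. The first manager that appears in both chains is Halima Eriksson.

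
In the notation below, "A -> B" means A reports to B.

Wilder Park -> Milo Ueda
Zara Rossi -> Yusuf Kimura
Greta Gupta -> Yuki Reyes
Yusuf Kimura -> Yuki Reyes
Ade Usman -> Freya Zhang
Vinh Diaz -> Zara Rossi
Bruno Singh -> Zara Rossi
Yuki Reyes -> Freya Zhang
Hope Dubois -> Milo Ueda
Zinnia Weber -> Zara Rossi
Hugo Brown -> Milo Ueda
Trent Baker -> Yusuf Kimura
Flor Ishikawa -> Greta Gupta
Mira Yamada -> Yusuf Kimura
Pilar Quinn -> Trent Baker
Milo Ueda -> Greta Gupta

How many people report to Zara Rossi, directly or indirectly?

3

Zara Rossi directly manages Bruno Singh, Vinh Diaz, Zinnia Weber. Bruno Singh has no reports. Vinh Diaz has no reports. Zinnia Weber has no reports. So Zara Rossi's organization is 3 direct reports plus everyone under them: 1 + 1 + 1 = 3.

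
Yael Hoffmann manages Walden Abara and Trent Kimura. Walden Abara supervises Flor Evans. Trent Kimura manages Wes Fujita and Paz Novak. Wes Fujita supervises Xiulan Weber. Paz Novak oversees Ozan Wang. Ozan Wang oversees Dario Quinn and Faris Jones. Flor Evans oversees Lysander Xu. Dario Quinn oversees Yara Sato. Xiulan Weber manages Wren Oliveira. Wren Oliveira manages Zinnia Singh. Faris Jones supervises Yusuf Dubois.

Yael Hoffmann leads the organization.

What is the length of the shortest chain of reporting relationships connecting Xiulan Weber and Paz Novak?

3

Xiulan Weber is 2 levels below Trent Kimura, and Paz Novak is 1 level below Trent Kimura (their lowest common manager). The shortest path runs up from Xiulan Weber to Trent Kimura and back down to Paz Novak: 2 + 1 = 3 links.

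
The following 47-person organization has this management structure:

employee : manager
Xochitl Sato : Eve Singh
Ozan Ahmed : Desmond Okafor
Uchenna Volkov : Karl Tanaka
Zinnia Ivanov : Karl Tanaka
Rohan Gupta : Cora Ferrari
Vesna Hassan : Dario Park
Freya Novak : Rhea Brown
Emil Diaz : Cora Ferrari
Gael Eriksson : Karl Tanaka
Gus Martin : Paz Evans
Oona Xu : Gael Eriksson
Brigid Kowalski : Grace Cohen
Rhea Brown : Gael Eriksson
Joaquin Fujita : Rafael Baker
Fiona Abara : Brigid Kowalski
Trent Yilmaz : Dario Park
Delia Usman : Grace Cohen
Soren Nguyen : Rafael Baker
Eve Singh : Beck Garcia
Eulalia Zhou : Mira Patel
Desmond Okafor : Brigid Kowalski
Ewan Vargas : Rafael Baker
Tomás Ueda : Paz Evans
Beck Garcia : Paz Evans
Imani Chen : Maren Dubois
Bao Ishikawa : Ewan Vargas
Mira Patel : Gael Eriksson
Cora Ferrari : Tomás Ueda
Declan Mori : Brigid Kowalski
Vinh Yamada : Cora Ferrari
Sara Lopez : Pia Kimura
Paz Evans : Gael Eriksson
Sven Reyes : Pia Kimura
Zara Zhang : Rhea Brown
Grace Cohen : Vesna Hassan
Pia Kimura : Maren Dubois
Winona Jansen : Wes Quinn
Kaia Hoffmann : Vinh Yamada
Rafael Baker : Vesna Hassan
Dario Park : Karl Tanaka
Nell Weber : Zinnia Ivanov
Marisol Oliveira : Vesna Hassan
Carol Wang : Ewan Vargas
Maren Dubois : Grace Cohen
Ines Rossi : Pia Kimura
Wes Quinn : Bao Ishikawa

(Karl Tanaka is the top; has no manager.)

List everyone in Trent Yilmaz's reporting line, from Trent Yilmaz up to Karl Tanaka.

Trent Yilmaz -> Dario Park -> Karl Tanaka

Trent Yilmaz reports to Dario Park. Dario Park reports to Karl Tanaka. Karl Tanaka is at the top.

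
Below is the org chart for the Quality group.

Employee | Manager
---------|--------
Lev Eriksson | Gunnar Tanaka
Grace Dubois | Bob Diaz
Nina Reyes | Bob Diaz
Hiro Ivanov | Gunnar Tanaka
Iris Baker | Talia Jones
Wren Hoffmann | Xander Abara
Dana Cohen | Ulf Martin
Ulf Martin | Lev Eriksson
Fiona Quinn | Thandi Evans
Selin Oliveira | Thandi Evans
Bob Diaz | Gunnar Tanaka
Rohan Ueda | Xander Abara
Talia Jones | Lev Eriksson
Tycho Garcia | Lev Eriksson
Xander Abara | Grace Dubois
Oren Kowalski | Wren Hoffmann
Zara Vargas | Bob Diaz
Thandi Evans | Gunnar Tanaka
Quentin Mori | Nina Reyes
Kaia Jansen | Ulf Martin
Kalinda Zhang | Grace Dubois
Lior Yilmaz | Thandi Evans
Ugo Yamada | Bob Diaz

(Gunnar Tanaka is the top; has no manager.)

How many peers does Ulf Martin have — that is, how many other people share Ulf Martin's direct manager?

Ulf Martin reports to Lev Eriksson. Lev Eriksson's other direct reports are Talia Jones, Tycho Garcia — 2 peers.

2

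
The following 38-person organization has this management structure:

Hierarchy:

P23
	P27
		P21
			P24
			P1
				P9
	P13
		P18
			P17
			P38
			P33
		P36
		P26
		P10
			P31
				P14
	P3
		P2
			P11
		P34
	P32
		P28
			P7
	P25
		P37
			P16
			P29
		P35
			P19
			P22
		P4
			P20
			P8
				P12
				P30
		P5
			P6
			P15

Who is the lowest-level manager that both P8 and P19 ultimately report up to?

P25

P8's chain of managers is P4, P25, P23. P19's chain of managers is P35, P25, P23. The first manager that appears in both chains is P25.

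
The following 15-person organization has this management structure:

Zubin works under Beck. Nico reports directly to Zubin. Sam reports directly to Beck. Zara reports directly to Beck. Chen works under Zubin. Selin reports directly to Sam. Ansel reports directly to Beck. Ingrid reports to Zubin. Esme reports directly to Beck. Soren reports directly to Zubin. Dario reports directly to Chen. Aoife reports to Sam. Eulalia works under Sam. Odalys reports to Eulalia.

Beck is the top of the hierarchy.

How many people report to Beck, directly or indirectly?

Beck directly manages Zubin, Sam, Zara, Ansel, Esme. Under Zubin: Soren, Ingrid, Chen, Dario, Nico (5). Under Sam: Eulalia, Odalys, Aoife, Selin (4). Zara has no reports. Ansel has no reports. Esme has no reports. So Beck's organization is 5 direct reports plus everyone under them: 6 + 5 + 1 + 1 + 1 = 14.

14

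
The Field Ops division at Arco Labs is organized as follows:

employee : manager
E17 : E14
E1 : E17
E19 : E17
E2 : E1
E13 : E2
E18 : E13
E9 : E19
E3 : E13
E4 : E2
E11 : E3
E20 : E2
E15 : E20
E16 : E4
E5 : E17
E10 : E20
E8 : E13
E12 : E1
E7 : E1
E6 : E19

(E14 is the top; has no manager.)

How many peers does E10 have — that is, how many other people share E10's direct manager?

E10 reports to E20. E20's other direct reports are E15 — 1 peer.

1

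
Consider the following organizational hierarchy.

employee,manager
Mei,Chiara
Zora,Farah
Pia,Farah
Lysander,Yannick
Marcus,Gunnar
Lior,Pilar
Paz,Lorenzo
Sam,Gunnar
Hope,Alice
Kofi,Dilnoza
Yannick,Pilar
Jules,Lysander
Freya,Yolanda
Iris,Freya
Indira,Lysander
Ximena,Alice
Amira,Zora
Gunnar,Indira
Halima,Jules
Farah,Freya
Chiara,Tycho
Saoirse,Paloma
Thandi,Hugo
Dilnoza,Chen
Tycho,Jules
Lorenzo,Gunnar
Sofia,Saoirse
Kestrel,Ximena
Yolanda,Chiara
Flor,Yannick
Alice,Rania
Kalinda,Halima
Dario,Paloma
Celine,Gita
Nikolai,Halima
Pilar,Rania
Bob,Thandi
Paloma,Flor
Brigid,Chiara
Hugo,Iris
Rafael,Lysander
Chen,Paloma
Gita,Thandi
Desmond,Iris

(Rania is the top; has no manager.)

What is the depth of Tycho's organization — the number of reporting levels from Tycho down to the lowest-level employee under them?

8

The longest chain under Tycho runs Tycho → Chiara → Yolanda → Freya → Iris → Hugo → Thandi → Gita → Celine, which is 8 levels below Tycho.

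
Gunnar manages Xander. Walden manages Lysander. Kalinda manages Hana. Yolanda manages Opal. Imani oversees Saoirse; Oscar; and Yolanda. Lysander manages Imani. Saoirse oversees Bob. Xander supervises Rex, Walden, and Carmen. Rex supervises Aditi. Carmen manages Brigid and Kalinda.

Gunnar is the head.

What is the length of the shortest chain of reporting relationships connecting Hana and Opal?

8

Hana is 3 levels below Xander, and Opal is 5 levels below Xander (their lowest common manager). The shortest path runs up from Hana to Xander and back down to Opal: 3 + 5 = 8 links.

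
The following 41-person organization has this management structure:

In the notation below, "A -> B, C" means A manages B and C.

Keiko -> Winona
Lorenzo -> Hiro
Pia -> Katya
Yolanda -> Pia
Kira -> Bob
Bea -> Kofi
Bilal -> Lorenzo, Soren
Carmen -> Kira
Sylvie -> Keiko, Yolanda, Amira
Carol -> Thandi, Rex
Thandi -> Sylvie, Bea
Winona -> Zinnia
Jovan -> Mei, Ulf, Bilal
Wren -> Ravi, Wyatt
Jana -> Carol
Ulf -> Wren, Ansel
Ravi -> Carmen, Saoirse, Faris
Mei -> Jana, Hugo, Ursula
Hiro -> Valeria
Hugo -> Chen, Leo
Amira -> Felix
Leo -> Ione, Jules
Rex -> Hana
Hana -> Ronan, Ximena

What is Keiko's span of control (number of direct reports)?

1

Keiko directly manages Winona. That is 1 direct report.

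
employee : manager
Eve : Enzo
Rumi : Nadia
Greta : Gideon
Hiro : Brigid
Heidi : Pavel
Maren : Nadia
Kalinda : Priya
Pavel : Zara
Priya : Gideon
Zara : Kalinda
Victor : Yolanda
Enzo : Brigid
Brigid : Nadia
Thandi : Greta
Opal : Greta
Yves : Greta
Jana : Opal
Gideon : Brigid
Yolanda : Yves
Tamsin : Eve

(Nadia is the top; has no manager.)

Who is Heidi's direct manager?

Heidi reports directly to Pavel.

Pavel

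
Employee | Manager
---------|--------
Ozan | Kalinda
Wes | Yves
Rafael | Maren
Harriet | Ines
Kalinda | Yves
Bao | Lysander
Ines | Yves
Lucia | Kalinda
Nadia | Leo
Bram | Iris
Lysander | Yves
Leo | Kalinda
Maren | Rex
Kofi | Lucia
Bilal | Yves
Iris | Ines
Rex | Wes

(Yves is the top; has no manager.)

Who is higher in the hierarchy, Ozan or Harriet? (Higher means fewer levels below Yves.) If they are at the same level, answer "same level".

Both Ozan and Harriet are 2 levels below Yves.

same level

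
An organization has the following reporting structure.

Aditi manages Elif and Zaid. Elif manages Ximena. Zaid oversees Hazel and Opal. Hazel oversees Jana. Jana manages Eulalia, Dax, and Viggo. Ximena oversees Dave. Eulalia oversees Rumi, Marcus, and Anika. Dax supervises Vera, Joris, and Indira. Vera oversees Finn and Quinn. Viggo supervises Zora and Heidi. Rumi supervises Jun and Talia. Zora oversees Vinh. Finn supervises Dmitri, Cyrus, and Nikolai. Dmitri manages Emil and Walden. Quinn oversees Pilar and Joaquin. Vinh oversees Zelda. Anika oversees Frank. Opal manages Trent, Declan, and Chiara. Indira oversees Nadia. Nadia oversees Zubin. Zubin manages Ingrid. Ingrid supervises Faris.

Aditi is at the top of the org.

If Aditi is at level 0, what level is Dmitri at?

7

Chain from Dmitri up to Aditi: Dmitri → Finn → Vera → Dax → Jana → Hazel → Zaid → Aditi. That is 7 steps up, so Dmitri is 7 levels below Aditi.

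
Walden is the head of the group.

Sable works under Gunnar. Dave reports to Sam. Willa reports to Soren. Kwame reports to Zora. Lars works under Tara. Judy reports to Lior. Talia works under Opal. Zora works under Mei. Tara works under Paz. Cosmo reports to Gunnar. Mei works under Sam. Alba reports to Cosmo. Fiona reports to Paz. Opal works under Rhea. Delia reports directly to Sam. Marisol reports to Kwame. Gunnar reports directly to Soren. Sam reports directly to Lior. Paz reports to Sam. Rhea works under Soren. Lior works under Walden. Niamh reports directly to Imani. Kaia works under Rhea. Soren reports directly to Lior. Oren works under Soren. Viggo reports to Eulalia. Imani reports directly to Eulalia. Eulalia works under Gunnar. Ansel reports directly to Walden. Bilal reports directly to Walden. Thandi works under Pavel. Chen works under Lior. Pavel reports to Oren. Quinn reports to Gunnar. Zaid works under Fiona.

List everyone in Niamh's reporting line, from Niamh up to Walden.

Niamh reports to Imani. Imani reports to Eulalia. Eulalia reports to Gunnar. Gunnar reports to Soren. Soren reports to Lior. Lior reports to Walden. Walden is at the top.

Niamh -> Imani -> Eulalia -> Gunnar -> Soren -> Lior -> Walden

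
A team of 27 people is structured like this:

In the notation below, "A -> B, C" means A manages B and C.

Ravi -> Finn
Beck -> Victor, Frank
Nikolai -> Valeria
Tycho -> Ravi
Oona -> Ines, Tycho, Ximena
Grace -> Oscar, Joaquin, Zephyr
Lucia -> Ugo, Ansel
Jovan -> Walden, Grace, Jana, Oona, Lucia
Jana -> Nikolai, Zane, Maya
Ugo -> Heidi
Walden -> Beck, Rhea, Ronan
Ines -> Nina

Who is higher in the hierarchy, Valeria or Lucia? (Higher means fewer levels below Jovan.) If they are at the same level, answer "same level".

Valeria is 3 levels below Jovan; Lucia is 1. Lucia is higher.

Lucia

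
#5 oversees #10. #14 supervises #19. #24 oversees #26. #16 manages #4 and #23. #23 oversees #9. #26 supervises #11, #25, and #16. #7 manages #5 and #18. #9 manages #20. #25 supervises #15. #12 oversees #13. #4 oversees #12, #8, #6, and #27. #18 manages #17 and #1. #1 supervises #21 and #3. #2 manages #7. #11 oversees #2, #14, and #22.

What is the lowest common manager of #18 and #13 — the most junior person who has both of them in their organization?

#18's chain of managers is #7, #2, #11, #26, #24. #13's chain of managers is #12, #4, #16, #26, #24. The first manager that appears in both chains is #26.

#26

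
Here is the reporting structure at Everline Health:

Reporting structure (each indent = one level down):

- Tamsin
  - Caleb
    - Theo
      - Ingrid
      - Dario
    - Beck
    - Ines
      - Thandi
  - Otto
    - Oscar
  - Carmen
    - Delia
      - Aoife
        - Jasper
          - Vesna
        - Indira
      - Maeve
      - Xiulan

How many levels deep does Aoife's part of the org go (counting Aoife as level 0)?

The longest chain under Aoife runs Aoife → Jasper → Vesna, which is 2 levels below Aoife.

2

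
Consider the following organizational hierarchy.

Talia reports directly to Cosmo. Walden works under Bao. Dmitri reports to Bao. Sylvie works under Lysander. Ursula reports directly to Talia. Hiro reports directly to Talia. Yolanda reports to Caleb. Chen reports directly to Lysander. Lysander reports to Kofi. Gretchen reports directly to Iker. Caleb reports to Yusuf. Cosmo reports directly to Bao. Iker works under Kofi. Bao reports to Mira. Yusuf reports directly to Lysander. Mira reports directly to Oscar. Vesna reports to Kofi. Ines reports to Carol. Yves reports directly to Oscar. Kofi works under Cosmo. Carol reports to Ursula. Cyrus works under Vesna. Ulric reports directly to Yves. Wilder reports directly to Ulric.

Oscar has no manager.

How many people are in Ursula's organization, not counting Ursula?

Ursula directly manages Carol. Under Carol: Ines (1). That's 2 in total.

2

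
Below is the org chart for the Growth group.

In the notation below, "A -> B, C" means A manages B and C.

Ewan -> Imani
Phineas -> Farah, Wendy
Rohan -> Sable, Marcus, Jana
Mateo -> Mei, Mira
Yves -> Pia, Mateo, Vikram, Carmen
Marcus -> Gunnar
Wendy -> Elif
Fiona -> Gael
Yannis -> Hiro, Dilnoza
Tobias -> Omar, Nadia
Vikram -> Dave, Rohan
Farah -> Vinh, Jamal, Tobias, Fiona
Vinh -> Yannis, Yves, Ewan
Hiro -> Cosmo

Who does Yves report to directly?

Yves reports directly to Vinh.

Vinh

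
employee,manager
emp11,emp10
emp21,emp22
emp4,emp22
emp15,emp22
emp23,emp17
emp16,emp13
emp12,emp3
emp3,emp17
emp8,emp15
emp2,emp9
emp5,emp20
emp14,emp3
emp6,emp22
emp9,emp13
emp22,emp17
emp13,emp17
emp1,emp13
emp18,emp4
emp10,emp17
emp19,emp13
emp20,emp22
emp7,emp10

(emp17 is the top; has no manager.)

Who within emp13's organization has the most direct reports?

emp13

Direct-report counts within emp13's organization: emp13 has 4; emp9 has 1. The largest is 4, held by emp13.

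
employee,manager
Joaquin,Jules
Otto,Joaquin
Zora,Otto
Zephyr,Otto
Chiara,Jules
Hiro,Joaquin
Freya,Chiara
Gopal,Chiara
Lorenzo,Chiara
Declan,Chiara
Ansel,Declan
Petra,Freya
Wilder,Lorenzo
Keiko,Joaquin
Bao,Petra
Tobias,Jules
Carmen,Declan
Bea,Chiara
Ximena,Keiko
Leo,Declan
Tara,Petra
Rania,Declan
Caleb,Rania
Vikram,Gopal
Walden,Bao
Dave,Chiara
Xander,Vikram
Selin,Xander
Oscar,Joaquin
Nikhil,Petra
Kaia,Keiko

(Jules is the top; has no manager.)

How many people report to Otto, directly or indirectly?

2

Otto directly manages Zora, Zephyr. Zora has no reports. Zephyr has no reports. So Otto's organization is 2 direct reports plus everyone under them: 1 + 1 = 2.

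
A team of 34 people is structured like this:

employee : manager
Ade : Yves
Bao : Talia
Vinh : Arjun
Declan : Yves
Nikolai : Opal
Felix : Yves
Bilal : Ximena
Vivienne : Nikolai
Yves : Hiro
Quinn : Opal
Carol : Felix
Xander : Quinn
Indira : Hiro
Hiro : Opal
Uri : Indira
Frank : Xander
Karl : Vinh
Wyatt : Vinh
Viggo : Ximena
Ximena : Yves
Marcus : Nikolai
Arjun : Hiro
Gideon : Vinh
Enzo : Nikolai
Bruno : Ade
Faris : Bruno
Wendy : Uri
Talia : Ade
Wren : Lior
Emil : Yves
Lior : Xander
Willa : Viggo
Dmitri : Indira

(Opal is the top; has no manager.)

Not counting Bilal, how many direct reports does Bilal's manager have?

Bilal reports to Ximena. Ximena's other direct reports are Viggo — 1 peer.

1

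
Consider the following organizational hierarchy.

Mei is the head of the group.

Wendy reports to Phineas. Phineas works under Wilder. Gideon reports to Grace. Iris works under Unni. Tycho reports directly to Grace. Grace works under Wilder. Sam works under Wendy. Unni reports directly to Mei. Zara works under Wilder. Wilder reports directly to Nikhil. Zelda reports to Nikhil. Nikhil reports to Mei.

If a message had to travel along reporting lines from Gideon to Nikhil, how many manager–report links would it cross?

Gideon is in Nikhil's organization: the chain from Gideon up to Nikhil is Gideon → Grace → Wilder → Nikhil, which is 3 links.

3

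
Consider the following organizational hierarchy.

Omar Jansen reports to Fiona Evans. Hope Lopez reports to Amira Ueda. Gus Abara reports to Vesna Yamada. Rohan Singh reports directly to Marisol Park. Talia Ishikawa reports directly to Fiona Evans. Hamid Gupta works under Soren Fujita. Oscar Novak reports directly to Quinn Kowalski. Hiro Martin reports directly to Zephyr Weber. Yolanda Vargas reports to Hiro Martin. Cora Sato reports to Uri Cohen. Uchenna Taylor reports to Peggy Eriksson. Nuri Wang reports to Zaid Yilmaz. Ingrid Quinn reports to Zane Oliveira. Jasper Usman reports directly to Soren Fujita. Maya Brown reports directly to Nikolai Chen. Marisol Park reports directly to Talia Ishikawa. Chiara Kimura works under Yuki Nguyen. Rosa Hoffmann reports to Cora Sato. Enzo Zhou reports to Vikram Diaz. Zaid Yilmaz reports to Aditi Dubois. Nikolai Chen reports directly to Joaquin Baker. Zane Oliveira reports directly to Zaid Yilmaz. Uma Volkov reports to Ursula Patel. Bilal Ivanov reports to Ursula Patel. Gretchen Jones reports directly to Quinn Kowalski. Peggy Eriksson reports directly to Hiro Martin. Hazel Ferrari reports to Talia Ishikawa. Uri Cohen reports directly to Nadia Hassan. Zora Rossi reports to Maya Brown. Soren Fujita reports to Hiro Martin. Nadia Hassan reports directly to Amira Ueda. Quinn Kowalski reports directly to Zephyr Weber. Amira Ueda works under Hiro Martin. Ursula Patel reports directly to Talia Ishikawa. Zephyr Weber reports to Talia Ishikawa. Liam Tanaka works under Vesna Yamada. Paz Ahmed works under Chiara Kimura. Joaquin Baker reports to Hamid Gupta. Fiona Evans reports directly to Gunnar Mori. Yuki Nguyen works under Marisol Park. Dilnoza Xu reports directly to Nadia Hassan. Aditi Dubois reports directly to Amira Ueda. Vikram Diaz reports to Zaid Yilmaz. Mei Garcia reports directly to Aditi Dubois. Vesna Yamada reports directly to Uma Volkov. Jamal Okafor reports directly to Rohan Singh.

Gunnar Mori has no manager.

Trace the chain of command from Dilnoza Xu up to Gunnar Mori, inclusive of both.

Dilnoza Xu reports to Nadia Hassan. Nadia Hassan reports to Amira Ueda. Amira Ueda reports to Hiro Martin. Hiro Martin reports to Zephyr Weber. Zephyr Weber reports to Talia Ishikawa. Talia Ishikawa reports to Fiona Evans. Fiona Evans reports to Gunnar Mori. Gunnar Mori is at the top.

Dilnoza Xu -> Nadia Hassan -> Amira Ueda -> Hiro Martin -> Zephyr Weber -> Talia Ishikawa -> Fiona Evans -> Gunnar Mori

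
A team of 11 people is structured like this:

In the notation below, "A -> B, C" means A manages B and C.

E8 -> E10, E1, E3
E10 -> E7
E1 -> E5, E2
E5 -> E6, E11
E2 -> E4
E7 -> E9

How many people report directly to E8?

E8 directly manages E10, E1, E3. That is 3 direct reports.

3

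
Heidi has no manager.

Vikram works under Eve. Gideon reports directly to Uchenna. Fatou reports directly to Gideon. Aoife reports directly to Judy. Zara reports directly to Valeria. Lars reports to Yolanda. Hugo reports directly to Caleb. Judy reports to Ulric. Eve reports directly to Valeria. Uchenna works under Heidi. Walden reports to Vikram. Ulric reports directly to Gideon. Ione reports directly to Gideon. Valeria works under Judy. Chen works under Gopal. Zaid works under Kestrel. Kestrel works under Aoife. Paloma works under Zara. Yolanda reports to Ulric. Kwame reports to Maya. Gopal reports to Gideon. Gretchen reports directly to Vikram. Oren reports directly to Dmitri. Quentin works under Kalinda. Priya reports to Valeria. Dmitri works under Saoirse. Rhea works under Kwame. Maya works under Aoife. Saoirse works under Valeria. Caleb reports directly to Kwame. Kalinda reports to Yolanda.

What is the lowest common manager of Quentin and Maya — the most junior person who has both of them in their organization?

Ulric

Quentin's chain of managers is Kalinda, Yolanda, Ulric, Gideon, Uchenna, Heidi. Maya's chain of managers is Aoife, Judy, Ulric, Gideon, Uchenna, Heidi. The first manager that appears in both chains is Ulric.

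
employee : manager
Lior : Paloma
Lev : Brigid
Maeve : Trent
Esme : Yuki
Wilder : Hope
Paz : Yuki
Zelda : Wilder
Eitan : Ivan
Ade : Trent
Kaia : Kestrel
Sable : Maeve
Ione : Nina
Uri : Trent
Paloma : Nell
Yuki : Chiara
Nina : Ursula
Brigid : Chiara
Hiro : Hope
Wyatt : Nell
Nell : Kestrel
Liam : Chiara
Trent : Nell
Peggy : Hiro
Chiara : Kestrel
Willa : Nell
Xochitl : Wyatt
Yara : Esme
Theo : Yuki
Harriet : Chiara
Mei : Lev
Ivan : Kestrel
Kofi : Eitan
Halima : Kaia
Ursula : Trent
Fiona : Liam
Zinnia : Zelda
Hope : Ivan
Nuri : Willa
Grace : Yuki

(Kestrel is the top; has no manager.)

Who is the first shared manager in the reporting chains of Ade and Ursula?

Trent

Ade's chain of managers is Trent, Nell, Kestrel. Ursula's chain of managers is Trent, Nell, Kestrel. The first manager that appears in both chains is Trent.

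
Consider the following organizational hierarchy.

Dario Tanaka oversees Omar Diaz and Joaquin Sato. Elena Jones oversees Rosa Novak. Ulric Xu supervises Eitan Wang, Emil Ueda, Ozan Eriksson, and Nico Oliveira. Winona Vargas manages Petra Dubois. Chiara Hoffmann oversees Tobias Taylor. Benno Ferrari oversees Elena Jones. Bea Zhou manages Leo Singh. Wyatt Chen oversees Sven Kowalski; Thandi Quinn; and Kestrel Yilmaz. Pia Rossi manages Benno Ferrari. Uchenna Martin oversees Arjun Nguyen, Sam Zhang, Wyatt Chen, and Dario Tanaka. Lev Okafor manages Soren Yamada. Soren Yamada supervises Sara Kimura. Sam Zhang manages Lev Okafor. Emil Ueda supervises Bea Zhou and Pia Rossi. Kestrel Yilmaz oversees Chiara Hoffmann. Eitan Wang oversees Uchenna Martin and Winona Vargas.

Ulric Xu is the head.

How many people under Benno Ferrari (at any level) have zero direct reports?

1

The only person in Benno Ferrari's organization with no one reporting to them is Rosa Novak. That is 1.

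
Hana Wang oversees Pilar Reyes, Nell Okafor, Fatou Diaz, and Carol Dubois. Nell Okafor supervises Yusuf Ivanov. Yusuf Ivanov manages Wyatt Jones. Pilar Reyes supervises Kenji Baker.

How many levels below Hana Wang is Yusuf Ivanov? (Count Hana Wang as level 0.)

2

Chain from Yusuf Ivanov up to Hana Wang: Yusuf Ivanov → Nell Okafor → Hana Wang. That is 2 steps up, so Yusuf Ivanov is 2 levels below Hana Wang.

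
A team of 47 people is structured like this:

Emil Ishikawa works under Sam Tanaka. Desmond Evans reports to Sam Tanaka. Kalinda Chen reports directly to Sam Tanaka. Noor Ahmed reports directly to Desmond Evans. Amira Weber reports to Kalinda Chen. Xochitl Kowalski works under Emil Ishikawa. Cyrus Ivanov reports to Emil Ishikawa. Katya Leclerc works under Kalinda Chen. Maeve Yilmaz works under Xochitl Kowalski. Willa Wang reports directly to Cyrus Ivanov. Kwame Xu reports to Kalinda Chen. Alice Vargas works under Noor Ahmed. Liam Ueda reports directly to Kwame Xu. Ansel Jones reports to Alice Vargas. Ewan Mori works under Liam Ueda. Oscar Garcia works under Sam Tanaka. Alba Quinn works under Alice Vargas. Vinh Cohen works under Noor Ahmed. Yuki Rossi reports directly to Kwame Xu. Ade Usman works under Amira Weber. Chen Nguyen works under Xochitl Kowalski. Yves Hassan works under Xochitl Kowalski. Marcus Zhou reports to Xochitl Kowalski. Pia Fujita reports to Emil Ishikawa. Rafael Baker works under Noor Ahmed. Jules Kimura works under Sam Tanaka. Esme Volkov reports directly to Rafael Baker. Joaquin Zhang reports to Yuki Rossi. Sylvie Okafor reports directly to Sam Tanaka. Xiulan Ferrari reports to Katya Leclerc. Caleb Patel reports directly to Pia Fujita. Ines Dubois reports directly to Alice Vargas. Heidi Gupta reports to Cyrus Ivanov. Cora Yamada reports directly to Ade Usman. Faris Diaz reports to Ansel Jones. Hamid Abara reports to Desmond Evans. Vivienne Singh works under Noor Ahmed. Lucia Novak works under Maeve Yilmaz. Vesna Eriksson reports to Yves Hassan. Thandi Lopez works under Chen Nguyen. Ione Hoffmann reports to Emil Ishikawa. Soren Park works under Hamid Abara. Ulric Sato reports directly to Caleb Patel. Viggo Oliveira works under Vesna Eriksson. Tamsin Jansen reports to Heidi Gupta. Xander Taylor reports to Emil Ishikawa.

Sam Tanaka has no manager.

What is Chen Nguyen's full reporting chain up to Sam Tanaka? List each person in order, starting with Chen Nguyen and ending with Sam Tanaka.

Chen Nguyen reports to Xochitl Kowalski. Xochitl Kowalski reports to Emil Ishikawa. Emil Ishikawa reports to Sam Tanaka. Sam Tanaka is at the top.

Chen Nguyen -> Xochitl Kowalski -> Emil Ishikawa -> Sam Tanaka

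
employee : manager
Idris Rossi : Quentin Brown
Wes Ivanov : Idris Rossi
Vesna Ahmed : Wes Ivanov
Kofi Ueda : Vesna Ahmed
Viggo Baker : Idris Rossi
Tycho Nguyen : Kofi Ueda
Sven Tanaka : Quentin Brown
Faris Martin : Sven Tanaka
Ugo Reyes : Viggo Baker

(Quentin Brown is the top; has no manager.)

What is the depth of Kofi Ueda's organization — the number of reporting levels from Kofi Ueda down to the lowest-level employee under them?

1

The longest chain under Kofi Ueda runs Kofi Ueda → Tycho Nguyen, which is 1 level below Kofi Ueda.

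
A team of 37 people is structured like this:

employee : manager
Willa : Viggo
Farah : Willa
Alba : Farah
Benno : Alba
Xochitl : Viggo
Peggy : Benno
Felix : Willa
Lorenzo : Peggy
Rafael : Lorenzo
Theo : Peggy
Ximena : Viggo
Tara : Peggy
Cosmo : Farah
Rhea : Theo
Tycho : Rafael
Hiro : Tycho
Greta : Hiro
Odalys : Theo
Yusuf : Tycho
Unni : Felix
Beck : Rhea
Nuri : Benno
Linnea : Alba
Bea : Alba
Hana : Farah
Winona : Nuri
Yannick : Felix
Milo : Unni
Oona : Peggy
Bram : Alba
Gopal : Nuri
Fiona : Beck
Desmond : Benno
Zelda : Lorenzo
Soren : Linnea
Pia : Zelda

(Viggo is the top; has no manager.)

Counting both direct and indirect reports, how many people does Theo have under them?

Theo directly manages Rhea, Odalys. Under Rhea: Beck, Fiona (2). Odalys has no reports. So Theo's organization is 2 direct reports plus everyone under them: 3 + 1 = 4.

4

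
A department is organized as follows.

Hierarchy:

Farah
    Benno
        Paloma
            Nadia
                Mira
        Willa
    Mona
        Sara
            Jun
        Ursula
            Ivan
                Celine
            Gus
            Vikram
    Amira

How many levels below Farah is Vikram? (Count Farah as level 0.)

Chain from Vikram up to Farah: Vikram → Ursula → Mona → Farah. That is 3 steps up, so Vikram is 3 levels below Farah.

3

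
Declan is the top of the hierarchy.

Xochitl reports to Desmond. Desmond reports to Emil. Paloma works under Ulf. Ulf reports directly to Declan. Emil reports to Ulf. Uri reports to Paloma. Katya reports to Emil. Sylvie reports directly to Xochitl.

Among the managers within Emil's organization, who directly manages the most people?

Direct-report counts within Emil's organization: Emil has 2; Desmond has 1; Xochitl has 1. The largest is 2, held by Emil.

Emil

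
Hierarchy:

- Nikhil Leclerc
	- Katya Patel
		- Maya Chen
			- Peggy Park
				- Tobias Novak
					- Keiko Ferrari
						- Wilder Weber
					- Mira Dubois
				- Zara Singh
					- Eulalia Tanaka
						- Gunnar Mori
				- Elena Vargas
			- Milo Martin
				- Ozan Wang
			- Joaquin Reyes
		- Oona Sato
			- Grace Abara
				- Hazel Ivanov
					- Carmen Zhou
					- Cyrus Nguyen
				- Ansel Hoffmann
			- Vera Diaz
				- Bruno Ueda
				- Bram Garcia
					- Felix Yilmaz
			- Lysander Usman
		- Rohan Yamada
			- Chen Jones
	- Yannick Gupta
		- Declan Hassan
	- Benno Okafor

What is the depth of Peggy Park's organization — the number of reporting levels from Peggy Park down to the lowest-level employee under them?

3

The longest chain under Peggy Park runs Peggy Park → Zara Singh → Eulalia Tanaka → Gunnar Mori, which is 3 levels below Peggy Park.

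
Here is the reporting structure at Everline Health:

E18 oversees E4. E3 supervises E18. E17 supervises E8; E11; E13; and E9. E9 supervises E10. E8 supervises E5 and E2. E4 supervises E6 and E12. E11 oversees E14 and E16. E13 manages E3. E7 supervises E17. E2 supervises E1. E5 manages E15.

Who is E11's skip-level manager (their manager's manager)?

E11 reports to E17, and E17 reports to E7. So E11's skip-level manager is E7.

E7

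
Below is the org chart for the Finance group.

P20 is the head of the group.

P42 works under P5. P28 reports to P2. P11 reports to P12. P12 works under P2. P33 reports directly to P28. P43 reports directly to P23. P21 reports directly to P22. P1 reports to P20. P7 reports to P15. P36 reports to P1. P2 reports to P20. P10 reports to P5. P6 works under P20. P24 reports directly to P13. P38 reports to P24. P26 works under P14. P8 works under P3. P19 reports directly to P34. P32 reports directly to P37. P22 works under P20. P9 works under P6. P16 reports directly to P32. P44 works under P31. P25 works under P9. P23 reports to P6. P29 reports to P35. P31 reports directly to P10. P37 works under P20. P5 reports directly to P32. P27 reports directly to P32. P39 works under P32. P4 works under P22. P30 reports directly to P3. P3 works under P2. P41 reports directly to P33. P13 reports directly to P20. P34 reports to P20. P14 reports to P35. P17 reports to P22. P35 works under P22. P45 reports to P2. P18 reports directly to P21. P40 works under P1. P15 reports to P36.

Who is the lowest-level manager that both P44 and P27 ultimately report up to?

P32

P44's chain of managers is P31, P10, P5, P32, P37, P20. P27's chain of managers is P32, P37, P20. The first manager that appears in both chains is P32.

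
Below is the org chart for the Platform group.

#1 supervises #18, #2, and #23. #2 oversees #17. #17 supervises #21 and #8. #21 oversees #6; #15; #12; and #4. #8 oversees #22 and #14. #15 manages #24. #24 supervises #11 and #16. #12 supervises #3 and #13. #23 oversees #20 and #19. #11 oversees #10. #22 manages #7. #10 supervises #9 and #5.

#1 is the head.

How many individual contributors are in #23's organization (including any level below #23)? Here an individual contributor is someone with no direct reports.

2

The people in #23's organization with no one reporting to them are #19, #20. That is 2.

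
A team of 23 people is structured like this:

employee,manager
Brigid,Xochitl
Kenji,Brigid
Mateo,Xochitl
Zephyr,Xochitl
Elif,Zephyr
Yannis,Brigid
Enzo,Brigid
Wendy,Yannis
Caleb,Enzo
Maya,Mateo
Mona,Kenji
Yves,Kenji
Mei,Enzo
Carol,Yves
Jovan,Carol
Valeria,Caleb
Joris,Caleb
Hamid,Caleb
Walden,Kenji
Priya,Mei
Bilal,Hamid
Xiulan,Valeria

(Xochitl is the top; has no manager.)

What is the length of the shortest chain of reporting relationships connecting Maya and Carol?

6

Maya is 2 levels below Xochitl, and Carol is 4 levels below Xochitl (their lowest common manager). The shortest path runs up from Maya to Xochitl and back down to Carol: 2 + 4 = 6 links.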